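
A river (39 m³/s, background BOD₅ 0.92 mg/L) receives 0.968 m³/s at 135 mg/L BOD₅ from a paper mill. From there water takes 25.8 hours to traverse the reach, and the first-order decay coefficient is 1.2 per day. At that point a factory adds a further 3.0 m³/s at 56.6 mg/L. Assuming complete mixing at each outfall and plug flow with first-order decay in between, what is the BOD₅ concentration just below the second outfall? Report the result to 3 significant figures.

Mass balance: C = (39.00·0.9200 + 0.9680·135.0) / 39.97 = 166.6/39.97 = 4.167 mg/L; combined flow 39.97 m³/s.
Decay over the reach: 4.167·exp(−kt) = 4.167·0.2753 = 1.147 mg/L.
At the second outfall, C = (39.97·1.147 + 3.000·56.60) / (39.97 + 3.000) = 5.019 mg/L.

5.02 mg/L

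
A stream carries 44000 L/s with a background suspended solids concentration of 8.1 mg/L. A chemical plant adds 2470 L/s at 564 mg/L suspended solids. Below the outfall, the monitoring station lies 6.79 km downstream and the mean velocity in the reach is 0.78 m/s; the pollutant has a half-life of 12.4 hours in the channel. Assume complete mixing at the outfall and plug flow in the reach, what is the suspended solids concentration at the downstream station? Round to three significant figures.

Flow-weighted average: C = (44000·8.100 + 2470·564.0) / 46470 = 1749000/46470 = 37.65 mg/L.
Travel time t = 6.79·1000 / 0.78 = 8705 s = 2.418 h.
Half-life 12.4 h → k = ln 2 / 12.4 = 0.05590 h⁻¹ = 1.342 d⁻¹.
Applying C = C₀e^(−kt): 37.65 × 0.8736 = 32.89 mg/L.

32.9 mg/L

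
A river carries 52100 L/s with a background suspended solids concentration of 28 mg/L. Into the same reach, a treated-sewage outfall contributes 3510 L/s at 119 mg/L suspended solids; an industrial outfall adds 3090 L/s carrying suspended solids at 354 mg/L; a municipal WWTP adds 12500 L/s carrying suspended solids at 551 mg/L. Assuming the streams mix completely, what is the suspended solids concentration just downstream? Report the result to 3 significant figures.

138 mg/L

Flow-weighted average: C = (52100·28.00 + 3510·119.0 + 3090·354.0 + 12500·551.0) / 71200 = 9858000/71200 = 138.5 mg/L.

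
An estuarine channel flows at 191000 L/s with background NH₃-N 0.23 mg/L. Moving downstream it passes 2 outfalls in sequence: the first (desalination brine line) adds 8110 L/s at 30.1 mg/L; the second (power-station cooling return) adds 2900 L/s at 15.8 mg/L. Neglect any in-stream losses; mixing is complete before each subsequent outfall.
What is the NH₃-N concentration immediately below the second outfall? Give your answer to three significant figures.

Outfall 1: combined Q = 199100 L/s; C = (191000·0.2300 + 8110·30.10)/199100 = 1.447 mg/L.
Outfall 2: combined Q = 202000 L/s; C = (199100·1.447 + 2900·15.80)/202000 = 1.653 mg/L.

1.65 mg/L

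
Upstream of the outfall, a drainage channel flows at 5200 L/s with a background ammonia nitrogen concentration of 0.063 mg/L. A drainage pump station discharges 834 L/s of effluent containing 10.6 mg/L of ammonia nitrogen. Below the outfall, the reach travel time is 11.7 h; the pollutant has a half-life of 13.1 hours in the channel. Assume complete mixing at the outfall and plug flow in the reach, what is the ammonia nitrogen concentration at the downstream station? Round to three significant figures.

Mass balance: C = (5200·0.06300 + 834.0·10.60) / 6034 = 9168/6034 = 1.519 mg/L.
Half-life 13.1 h → k = ln 2 / 13.1 = 0.05291 h⁻¹ = 1.270 d⁻¹.
Applying C = C₀e^(−kt): 1.519 × 0.5384 = 0.8181 mg/L.

0.818 mg/L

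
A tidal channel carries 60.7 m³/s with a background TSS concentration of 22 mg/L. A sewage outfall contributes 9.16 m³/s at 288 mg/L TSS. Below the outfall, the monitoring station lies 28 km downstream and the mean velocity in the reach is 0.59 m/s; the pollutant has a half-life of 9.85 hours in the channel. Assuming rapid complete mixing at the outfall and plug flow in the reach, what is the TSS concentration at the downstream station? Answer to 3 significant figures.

After mixing, C = (60.70·22.00 + 9.160·288.0) / 69.86 = 3973/69.86 = 56.88 mg/L.
Travel time t = 28·1000 / 0.59 = 47460 s = 13.18 h.
Half-life 9.85 h → k = ln 2 / 9.85 = 0.07037 h⁻¹ = 1.689 d⁻¹.
First-order decay: C = 56.88·exp(−k·t) = 56.88·0.3955 = 22.49 mg/L.

22.5 mg/L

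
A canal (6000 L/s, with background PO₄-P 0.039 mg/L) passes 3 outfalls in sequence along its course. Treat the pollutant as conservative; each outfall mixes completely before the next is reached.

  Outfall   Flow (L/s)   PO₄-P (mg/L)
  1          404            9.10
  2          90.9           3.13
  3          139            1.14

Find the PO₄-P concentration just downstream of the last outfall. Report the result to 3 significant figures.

0.656 mg/L

After outfall 1: Q = 6000 + 404.0 = 6404 L/s; C = (6000·0.03900 + 404.0·9.100)/6404 = 0.6106 mg/L.
After outfall 2: Q = 6404 + 90.90 = 6495 L/s; C = (6404·0.6106 + 90.90·3.130)/6495 = 0.6459 mg/L.
After outfall 3: Q = 6495 + 139.0 = 6634 L/s; C = (6495·0.6459 + 139.0·1.140)/6634 = 0.6562 mg/L.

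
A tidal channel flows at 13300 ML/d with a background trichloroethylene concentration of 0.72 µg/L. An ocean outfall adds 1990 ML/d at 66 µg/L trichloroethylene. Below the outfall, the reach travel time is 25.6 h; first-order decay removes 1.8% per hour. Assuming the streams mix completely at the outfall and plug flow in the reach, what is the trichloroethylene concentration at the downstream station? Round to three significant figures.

After mixing, C = (13300·0.7200 + 1990·66.00) / 15290 = 140900/15290 = 9.216 µg/L.
1.8%/h lost → k = −ln(1 − 0.018) = 0.01816 h⁻¹.
Decay over the reach: 9.216·exp(−kt) = 9.216·0.6281 = 5.789 µg/L.

5.79 µg/L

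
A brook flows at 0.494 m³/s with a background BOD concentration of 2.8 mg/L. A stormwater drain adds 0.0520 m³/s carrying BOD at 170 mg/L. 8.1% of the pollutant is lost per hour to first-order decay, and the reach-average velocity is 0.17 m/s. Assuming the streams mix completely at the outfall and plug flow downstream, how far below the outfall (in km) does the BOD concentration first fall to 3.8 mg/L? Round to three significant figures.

Conservation of mass: C = (0.4940·2.800 + 0.05200·170.0) / 0.5460 = 10.22/0.5460 = 18.72 mg/L.
8.1%/h lost → k = −ln(1 − 0.081) = 0.08447 h⁻¹.
Set 18.72·exp(−k·t) = 3.8 → t = ln(18.72/3.8)/k = 67970 s = 18.88 h.
Distance = v·t = 0.17·67970 = 11550 m = 11.55 km.

11.6 km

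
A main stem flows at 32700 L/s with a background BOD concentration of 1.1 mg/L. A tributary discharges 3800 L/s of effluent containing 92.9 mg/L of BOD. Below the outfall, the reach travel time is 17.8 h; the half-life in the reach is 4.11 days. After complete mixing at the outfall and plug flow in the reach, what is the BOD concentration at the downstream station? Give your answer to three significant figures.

9.40 mg/L

Mixed concentration C = ΣQC/ΣQ = (32700·1.100 + 3800·92.90) / 36500 = 389000/36500 = 10.66 mg/L.
Half-life 4.11 d → k = ln 2 / 4.11 = 0.1686 d⁻¹.
Applying C = C₀e^(−kt): 10.66 × 0.8824 = 9.404 mg/L.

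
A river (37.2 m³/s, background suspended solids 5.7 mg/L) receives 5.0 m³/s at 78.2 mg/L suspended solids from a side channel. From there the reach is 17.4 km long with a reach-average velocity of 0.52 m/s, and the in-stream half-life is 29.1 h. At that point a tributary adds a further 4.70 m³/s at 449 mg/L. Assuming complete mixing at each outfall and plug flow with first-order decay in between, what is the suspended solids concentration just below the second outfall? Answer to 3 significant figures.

55.3 mg/L

Conservation of mass: C = (37.20·5.700 + 5.000·78.20) / 42.20 = 603.0/42.20 = 14.29 mg/L; combined flow 42.20 m³/s.
Travel time t = 17.4·1000 / 0.52 = 33460 s = 9.295 h.
Half-life 29.1 h → k = ln 2 / 29.1 = 0.02382 h⁻¹ = 0.5717 d⁻¹.
Decay over the reach: 14.29·exp(−kt) = 14.29·0.8014 = 11.45 mg/L.
At the second outfall, C = (42.20·11.45 + 4.700·449.0) / (42.20 + 4.700) = 55.30 mg/L.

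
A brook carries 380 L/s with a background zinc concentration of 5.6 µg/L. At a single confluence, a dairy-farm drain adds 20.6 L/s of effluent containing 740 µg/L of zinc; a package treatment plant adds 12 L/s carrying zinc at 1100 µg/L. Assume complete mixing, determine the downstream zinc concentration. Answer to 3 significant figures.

Conservation of mass: C = (380.0·5.600 + 20.60·740.0 + 12.00·1100) / 412.6 = 30570/412.6 = 74.10 µg/L.

74.1 µg/L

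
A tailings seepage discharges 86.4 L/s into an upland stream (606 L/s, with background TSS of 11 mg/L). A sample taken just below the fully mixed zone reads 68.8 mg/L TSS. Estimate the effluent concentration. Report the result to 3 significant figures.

474 mg/L

Mass balance: 606.0·11.00 + 86.40·Cₑ = 692.4·68.80
→ Cₑ = (692.4·68.80 − 606.0·11.00) / 86.40 = 474.2 mg/L.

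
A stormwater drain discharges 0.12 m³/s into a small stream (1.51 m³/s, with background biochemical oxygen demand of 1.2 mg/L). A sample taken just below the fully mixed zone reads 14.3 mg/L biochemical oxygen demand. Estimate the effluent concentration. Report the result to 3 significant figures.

Mass balance: 1.510·1.200 + 0.1200·Cₑ = 1.630·14.30
→ Cₑ = (1.630·14.30 − 1.510·1.200) / 0.1200 = 179.1 mg/L.

179 mg/L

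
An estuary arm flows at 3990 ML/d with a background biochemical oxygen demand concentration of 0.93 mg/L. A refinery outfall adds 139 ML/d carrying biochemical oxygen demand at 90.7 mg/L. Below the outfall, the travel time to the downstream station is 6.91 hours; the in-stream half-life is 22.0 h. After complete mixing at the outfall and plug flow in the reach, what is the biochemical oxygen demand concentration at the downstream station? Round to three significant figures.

3.18 mg/L

Flow-weighted average: C = (3990·0.9300 + 139.0·90.70) / 4129 = 16320/4129 = 3.952 mg/L.
Half-life 22.0 h → k = ln 2 / 22.0 = 0.03151 h⁻¹ = 0.7562 d⁻¹.
After decay, C = 3.952 × e^(−kt) = 3.952 × 0.8044 = 3.179 mg/L.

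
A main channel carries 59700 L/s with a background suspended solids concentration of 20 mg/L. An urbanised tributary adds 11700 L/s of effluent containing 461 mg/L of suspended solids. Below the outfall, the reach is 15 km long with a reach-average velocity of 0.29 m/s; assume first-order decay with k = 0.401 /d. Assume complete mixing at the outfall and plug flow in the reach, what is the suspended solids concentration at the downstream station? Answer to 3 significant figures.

Conservation of mass: C = (59700·20.00 + 11700·461.0) / 71400 = 6588000/71400 = 92.26 mg/L.
Travel time t = 15·1000 / 0.29 = 51720 s = 14.37 h.
First-order decay: C = 92.26·exp(−k·t) = 92.26·0.7866 = 72.57 mg/L.

72.6 mg/L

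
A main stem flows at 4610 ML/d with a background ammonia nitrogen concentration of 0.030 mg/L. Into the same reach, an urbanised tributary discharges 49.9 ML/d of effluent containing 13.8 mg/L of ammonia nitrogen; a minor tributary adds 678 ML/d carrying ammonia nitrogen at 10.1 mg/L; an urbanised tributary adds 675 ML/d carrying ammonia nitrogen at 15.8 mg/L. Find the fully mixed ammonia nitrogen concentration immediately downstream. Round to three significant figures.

3.05 mg/L

Mass balance: C = (4610·0.03000 + 49.90·13.80 + 678.0·10.10 + 675.0·15.80) / 6013 = 18340/6013 = 3.050 mg/L.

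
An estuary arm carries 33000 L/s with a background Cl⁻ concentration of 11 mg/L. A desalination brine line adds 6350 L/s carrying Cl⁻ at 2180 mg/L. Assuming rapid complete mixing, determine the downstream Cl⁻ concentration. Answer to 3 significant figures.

361 mg/L

After mixing, C = (33000·11.00 + 6350·2180) / 39350 = 14210000/39350 = 361.0 mg/L.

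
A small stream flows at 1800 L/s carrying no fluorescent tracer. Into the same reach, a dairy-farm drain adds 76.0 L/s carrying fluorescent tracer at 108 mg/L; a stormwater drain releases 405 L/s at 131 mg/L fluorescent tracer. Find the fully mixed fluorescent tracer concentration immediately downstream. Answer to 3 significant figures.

After mixing, C = (1800·0 + 76.00·108.0 + 405.0·131.0) / 2281 = 61260/2281 = 26.86 mg/L.

26.9 mg/L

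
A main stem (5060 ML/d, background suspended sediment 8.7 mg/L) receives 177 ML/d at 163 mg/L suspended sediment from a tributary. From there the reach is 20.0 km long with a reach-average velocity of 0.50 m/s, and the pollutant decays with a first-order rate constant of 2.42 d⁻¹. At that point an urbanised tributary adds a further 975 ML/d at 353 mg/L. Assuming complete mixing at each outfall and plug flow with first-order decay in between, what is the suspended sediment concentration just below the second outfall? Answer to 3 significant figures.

Mass balance: C = (5060·8.700 + 177.0·163.0) / 5237 = 72870/5237 = 13.92 mg/L; combined flow 5237 ML/d.
Travel time t = 20.0·1000 / 0.50 = 40000 s = 11.11 h.
Applying C = C₀e^(−kt): 13.92 × 0.3262 = 4.539 mg/L.
Second outfall: C = (5237·4.539 + 975.0·353.0)/6212 = 59.23 mg/L.

59.2 mg/L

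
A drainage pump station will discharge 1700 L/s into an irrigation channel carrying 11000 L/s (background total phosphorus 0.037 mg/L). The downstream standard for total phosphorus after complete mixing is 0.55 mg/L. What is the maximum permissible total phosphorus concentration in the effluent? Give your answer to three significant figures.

3.87 mg/L

At the limit, (Qr·Cr + Qe·Cₑ)/(Qr + Qe) = 0.55:
Cₑ = (12700·0.55 − 11000·0.03700) / 1700 = 3.869 mg/L.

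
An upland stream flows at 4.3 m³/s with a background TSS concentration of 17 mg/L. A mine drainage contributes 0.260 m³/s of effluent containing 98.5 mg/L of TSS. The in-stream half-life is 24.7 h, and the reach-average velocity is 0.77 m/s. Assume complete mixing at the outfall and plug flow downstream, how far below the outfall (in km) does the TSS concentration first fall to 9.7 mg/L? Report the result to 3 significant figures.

After mixing, C = (4.300·17.00 + 0.2600·98.50) / 4.560 = 98.71/4.560 = 21.65 mg/L.
Half-life 24.7 h → k = ln 2 / 24.7 = 0.02806 h⁻¹ = 0.6735 d⁻¹.
Set 21.65·exp(−k·t) = 9.7 → t = ln(21.65/9.7)/k = 103000 s = 28.61 h.
Distance = v·t = 0.77·103000 = 79290 m = 79.29 km.

79.3 km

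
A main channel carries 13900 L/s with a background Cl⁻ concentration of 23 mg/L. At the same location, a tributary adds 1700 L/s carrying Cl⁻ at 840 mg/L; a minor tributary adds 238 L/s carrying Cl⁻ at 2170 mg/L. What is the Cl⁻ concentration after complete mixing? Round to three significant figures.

After mixing, C = (13900·23.00 + 1700·840.0 + 238.0·2170) / 15840 = 2264000/15840 = 143.0 mg/L.

143 mg/L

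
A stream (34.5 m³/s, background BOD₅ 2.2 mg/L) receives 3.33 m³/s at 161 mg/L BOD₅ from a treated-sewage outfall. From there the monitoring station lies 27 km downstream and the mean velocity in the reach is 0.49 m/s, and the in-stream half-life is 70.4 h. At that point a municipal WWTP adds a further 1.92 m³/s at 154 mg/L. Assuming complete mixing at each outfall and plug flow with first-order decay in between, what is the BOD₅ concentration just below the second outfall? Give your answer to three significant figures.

20.7 mg/L

Mixed concentration C = ΣQC/ΣQ = (34.50·2.200 + 3.330·161.0) / 37.83 = 612.0/37.83 = 16.18 mg/L; combined flow 37.83 m³/s.
Travel time t = 27·1000 / 0.49 = 55100 s = 15.31 h.
Half-life 70.4 h → k = ln 2 / 70.4 = 0.009846 h⁻¹ = 0.2363 d⁻¹.
Decay over the reach: 16.18·exp(−kt) = 16.18·0.8601 = 13.92 mg/L.
At the second outfall, C = (37.83·13.92 + 1.920·154.0) / (37.83 + 1.920) = 20.68 mg/L.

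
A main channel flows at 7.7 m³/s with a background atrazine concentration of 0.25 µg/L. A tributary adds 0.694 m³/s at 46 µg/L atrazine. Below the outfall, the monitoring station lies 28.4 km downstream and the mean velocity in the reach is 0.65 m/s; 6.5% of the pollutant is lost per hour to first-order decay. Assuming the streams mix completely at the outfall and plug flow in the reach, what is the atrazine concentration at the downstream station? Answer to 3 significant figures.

After mixing, C = (7.700·0.2500 + 0.6940·46.00) / 8.394 = 33.85/8.394 = 4.033 µg/L.
Travel time t = 28.4·1000 / 0.65 = 43690 s = 12.14 h.
6.5%/h lost → k = −ln(1 − 0.065) = 0.06721 h⁻¹.
After decay, C = 4.033 × e^(−kt) = 4.033 × 0.4423 = 1.784 µg/L.

1.78 µg/L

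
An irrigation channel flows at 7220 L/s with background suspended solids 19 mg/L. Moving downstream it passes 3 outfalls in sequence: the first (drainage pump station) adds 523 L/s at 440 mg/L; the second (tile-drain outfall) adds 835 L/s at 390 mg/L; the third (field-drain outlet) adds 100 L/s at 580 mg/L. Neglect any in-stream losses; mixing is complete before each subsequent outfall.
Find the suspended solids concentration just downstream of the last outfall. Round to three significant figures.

After outfall 1: Q = 7220 + 523.0 = 7743 L/s; C = (7220·19.00 + 523.0·440.0)/7743 = 47.44 mg/L.
After outfall 2: Q = 7743 + 835.0 = 8578 L/s; C = (7743·47.44 + 835.0·390.0)/8578 = 80.78 mg/L.
After outfall 3: Q = 8578 + 100.0 = 8678 L/s; C = (8578·80.78 + 100.0·580.0)/8678 = 86.53 mg/L.

86.5 mg/L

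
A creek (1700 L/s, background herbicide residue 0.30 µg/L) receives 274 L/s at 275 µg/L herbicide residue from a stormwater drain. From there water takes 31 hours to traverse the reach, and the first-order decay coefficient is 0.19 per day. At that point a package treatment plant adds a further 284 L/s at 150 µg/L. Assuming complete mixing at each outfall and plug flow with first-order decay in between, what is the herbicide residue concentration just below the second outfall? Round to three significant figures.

Mixed concentration C = ΣQC/ΣQ = (1700·0.3000 + 274.0·275.0) / 1974 = 75860/1974 = 38.43 µg/L; combined flow 1974 L/s.
After decay, C = 38.43 × e^(−kt) = 38.43 × 0.7824 = 30.07 µg/L.
Second outfall: C = (1974·30.07 + 284.0·150.0)/2258 = 45.15 µg/L.

45.2 µg/L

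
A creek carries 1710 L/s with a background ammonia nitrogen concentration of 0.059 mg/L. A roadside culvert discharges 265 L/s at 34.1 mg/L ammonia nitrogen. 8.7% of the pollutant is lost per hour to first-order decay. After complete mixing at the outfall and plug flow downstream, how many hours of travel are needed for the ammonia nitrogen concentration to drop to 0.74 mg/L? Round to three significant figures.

Conservation of mass: C = (1710·0.05900 + 265.0·34.10) / 1975 = 9137/1975 = 4.627 mg/L.
8.7%/h lost → k = −ln(1 − 0.087) = 0.09102 h⁻¹.
4.627·exp(−k·t) = 0.74 → t = ln(4.627/0.74)/k = 72500 s = 20.14 h.

20.1 h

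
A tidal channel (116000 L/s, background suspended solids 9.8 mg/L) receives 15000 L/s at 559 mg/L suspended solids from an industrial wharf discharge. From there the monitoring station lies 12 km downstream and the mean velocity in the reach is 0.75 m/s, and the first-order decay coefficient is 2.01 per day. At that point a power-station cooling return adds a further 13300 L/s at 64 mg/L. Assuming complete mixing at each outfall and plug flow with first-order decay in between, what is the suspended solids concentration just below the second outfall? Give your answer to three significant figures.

Flow-weighted average: C = (116000·9.800 + 15000·559.0) / 131000 = 9522000/131000 = 72.69 mg/L; combined flow 131000 L/s.
Travel time t = 12·1000 / 0.75 = 16000 s = 4.444 h.
Decay over the reach: 72.69·exp(−kt) = 72.69·0.6892 = 50.09 mg/L.
Second outfall: C = (131000·50.09 + 13300·64.00)/144300 = 51.38 mg/L.

51.4 mg/L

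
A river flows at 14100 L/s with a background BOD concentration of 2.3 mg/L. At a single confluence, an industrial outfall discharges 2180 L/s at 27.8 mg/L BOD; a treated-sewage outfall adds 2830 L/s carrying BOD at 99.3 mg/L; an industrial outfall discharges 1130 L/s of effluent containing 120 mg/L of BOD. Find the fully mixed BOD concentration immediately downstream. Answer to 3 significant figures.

25.2 mg/L

Mass balance: C = (14100·2.300 + 2180·27.80 + 2830·99.30 + 1130·120.0) / 20240 = 509700/20240 = 25.18 mg/L.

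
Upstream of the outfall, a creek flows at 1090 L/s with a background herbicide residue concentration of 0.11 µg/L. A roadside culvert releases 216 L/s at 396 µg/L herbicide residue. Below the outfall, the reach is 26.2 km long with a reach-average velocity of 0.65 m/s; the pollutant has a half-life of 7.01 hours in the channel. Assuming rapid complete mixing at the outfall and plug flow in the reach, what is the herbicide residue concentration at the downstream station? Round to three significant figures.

Flow-weighted average: C = (1090·0.1100 + 216.0·396.0) / 1306 = 85660/1306 = 65.59 µg/L.
Travel time t = 26.2·1000 / 0.65 = 40310 s = 11.20 h.
Half-life 7.01 h → k = ln 2 / 7.01 = 0.09888 h⁻¹ = 2.373 d⁻¹.
First-order decay: C = 65.59·exp(−k·t) = 65.59·0.3305 = 21.68 µg/L.

21.7 µg/L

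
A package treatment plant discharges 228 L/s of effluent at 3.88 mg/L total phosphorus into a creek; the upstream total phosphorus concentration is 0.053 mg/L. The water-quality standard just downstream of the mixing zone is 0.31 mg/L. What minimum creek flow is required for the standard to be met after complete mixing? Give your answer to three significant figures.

Set C_mix = 0.31: (Q·0.05300 + 228.0·3.880) / (Q + 228.0) = 0.31
→ Q = 228.0·(3.880 − 0.31)/(0.31 − 0.05300) = 3167 L/s.

3170 L/s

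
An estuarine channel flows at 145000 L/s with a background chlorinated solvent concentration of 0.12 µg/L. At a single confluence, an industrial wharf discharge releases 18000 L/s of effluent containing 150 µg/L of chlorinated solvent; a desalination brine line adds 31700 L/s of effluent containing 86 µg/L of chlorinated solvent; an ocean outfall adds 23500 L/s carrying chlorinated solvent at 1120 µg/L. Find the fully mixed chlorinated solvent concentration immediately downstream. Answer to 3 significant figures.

Mass balance: C = (145000·0.1200 + 18000·150.0 + 31700·86.00 + 23500·1120) / 218200 = 31760000/218200 = 145.6 µg/L.

146 µg/L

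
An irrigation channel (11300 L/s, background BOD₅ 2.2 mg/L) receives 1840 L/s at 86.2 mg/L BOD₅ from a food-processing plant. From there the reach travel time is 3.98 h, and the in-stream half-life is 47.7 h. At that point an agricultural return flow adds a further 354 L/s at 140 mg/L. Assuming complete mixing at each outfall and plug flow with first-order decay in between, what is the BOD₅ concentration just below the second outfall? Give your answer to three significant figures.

Conservation of mass: C = (11300·2.200 + 1840·86.20) / 13140 = 183500/13140 = 13.96 mg/L; combined flow 13140 L/s.
Half-life 47.7 h → k = ln 2 / 47.7 = 0.01453 h⁻¹ = 0.3488 d⁻¹.
After decay, C = 13.96 × e^(−kt) = 13.96 × 0.9438 = 13.18 mg/L.
Second outfall: C = (13140·13.18 + 354.0·140.0)/13490 = 16.50 mg/L.

16.5 mg/L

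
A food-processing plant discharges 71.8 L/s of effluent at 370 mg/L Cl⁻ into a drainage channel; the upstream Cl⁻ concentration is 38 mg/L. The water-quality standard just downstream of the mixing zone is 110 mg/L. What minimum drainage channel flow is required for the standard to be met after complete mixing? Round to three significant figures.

259 L/s

Set C_mix = 110: (Q·38.00 + 71.80·370.0) / (Q + 71.80) = 110
→ Q = 71.80·(370.0 − 110)/(110 − 38.00) = 259.3 L/s.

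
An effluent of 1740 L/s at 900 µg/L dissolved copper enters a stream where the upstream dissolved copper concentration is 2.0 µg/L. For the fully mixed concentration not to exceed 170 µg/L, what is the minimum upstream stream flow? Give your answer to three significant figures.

7560 L/s

Set C_mix = 170: (Q·2.000 + 1740·900.0) / (Q + 1740) = 170
→ Q = 1740·(900.0 − 170)/(170 − 2.000) = 7561 L/s.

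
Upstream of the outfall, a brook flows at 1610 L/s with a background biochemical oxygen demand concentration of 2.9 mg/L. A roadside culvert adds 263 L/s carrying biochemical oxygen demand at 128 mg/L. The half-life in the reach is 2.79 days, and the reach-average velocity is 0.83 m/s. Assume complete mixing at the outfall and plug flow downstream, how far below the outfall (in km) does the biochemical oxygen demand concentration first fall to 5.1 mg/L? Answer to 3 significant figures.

After mixing, C = (1610·2.900 + 263.0·128.0) / 1873 = 38330/1873 = 20.47 mg/L.
Half-life 2.79 d → k = ln 2 / 2.79 = 0.2484 d⁻¹.
Set 20.47·exp(−k·t) = 5.1 → t = ln(20.47/5.1)/k = 483200 s = 134.2 h.
Distance = v·t = 0.83·483200 = 401100 m = 401.1 km.

401 km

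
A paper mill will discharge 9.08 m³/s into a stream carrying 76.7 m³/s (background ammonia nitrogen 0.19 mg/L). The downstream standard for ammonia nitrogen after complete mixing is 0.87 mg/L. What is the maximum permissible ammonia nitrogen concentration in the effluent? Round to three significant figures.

6.61 mg/L

At the limit, (Qr·Cr + Qe·Cₑ)/(Qr + Qe) = 0.87:
Cₑ = (85.78·0.87 − 76.70·0.1900) / 9.080 = 6.614 mg/L.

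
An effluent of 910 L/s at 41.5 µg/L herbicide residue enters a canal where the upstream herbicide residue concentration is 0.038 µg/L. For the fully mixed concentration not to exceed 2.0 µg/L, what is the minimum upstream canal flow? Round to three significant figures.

18300 L/s

Set C_mix = 2.0: (Q·0.03800 + 910.0·41.50) / (Q + 910.0) = 2.0
→ Q = 910.0·(41.50 − 2.0)/(2.0 − 0.03800) = 18320 L/s.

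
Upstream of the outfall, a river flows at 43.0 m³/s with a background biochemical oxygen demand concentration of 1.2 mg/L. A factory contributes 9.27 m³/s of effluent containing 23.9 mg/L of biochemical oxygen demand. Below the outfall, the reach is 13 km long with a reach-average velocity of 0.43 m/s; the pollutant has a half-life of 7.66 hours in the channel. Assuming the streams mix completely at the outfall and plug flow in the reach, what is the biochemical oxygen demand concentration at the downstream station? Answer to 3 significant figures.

2.44 mg/L

Flow-weighted average: C = (43.00·1.200 + 9.270·23.90) / 52.27 = 273.2/52.27 = 5.226 mg/L.
Travel time t = 13·1000 / 0.43 = 30230 s = 8.398 h.
Half-life 7.66 h → k = ln 2 / 7.66 = 0.09049 h⁻¹ = 2.172 d⁻¹.
Applying C = C₀e^(−kt): 5.226 × 0.4677 = 2.444 mg/L.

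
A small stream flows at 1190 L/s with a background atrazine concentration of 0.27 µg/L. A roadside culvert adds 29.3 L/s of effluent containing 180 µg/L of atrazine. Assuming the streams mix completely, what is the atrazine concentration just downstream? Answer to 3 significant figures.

Conservation of mass: C = (1190·0.2700 + 29.30·180.0) / 1219 = 5595/1219 = 4.589 µg/L.

4.59 µg/L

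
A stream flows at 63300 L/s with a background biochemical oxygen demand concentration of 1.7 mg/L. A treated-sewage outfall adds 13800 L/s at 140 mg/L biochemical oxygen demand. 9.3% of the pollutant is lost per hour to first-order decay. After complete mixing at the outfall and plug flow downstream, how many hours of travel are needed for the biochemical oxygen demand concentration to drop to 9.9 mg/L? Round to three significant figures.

10.1 h

Mixed concentration C = ΣQC/ΣQ = (63300·1.700 + 13800·140.0) / 77100 = 2040000/77100 = 26.45 mg/L.
9.3%/h lost → k = −ln(1 − 0.093) = 0.09761 h⁻¹.
26.45·exp(−k·t) = 9.9 → t = ln(26.45/9.9)/k = 36250 s = 10.07 h.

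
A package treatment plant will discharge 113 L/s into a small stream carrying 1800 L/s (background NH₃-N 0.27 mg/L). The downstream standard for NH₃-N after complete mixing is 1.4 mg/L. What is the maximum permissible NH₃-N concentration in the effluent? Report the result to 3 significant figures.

19.4 mg/L

At the limit, (Qr·Cr + Qe·Cₑ)/(Qr + Qe) = 1.4:
Cₑ = (1913·1.4 − 1800·0.2700) / 113.0 = 19.40 mg/L.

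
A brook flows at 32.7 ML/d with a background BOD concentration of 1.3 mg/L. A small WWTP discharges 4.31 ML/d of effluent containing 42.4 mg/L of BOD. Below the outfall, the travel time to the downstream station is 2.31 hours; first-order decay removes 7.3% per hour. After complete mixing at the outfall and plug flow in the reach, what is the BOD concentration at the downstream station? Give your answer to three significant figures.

Conservation of mass: C = (32.70·1.300 + 4.310·42.40) / 37.01 = 225.3/37.01 = 6.086 mg/L.
7.3%/h lost → k = −ln(1 − 0.073) = 0.07580 h⁻¹.
Decay over the reach: 6.086·exp(−kt) = 6.086·0.8394 = 5.109 mg/L.

5.11 mg/L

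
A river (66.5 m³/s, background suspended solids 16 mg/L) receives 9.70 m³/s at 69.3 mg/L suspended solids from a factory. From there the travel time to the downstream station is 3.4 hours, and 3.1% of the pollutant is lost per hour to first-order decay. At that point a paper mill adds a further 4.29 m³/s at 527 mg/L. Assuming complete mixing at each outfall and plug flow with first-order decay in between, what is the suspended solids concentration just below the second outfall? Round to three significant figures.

Mass balance: C = (66.50·16.00 + 9.700·69.30) / 76.20 = 1736/76.20 = 22.78 mg/L; combined flow 76.20 m³/s.
3.1%/h lost → k = −ln(1 − 0.031) = 0.03149 h⁻¹.
Applying C = C₀e^(−kt): 22.78 × 0.8985 = 20.47 mg/L.
Second outfall: C = (76.20·20.47 + 4.290·527.0)/80.49 = 47.47 mg/L.

47.5 mg/L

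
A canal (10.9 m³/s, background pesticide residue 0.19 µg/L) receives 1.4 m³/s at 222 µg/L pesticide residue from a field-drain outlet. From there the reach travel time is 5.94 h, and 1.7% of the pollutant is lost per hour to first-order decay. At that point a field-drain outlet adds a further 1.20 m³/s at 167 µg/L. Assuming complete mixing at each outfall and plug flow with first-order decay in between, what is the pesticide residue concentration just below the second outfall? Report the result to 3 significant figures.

Conservation of mass: C = (10.90·0.1900 + 1.400·222.0) / 12.30 = 312.9/12.30 = 25.44 µg/L; combined flow 12.30 m³/s.
1.7%/h lost → k = −ln(1 − 0.017) = 0.01715 h⁻¹.
After decay, C = 25.44 × e^(−kt) = 25.44 × 0.9032 = 22.97 µg/L.
Second outfall: C = (12.30·22.97 + 1.200·167.0)/13.50 = 35.78 µg/L.

35.8 µg/L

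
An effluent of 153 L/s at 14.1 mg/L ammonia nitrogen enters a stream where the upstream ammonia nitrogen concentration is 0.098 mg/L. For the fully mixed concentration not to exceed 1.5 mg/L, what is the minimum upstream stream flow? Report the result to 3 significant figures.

Set C_mix = 1.5: (Q·0.09800 + 153.0·14.10) / (Q + 153.0) = 1.5
→ Q = 153.0·(14.10 − 1.5)/(1.5 − 0.09800) = 1375 L/s.

1380 L/s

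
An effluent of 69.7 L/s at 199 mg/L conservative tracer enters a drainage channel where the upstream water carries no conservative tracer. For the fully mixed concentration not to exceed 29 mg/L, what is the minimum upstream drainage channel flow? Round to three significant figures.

Set C_mix = 29: (Q·0 + 69.70·199.0) / (Q + 69.70) = 29
→ Q = 69.70·(199.0 − 29)/(29 − 0) = 408.6 L/s.

409 L/s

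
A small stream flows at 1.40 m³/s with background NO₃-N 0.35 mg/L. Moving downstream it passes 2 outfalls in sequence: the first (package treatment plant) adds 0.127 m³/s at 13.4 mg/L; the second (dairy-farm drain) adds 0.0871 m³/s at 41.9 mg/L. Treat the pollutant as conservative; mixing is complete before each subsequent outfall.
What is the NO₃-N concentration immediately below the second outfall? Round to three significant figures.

3.62 mg/L

After outfall 1: Q = 1.400 + 0.1270 = 1.527 m³/s; C = (1.400·0.3500 + 0.1270·13.40)/1.527 = 1.435 mg/L.
After outfall 2: Q = 1.527 + 0.08710 = 1.614 m³/s; C = (1.527·1.435 + 0.08710·41.90)/1.614 = 3.619 mg/L.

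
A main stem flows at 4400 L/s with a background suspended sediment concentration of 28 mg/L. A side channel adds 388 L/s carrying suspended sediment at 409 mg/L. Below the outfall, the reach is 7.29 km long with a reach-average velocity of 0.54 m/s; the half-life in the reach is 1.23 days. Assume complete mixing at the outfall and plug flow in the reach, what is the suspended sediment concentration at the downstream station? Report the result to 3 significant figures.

53.9 mg/L

Conservation of mass: C = (4400·28.00 + 388.0·409.0) / 4788 = 281900/4788 = 58.87 mg/L.
Travel time t = 7.29·1000 / 0.54 = 13500 s = 3.750 h.
Half-life 1.23 d → k = ln 2 / 1.23 = 0.5635 d⁻¹.
Decay over the reach: 58.87·exp(−kt) = 58.87·0.9157 = 53.91 mg/L.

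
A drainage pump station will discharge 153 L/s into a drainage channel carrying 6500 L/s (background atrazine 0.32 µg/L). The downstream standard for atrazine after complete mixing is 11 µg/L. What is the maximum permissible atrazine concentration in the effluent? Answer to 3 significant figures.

465 µg/L

At the limit, (Qr·Cr + Qe·Cₑ)/(Qr + Qe) = 11:
Cₑ = (6653·11 − 6500·0.3200) / 153.0 = 464.7 µg/L.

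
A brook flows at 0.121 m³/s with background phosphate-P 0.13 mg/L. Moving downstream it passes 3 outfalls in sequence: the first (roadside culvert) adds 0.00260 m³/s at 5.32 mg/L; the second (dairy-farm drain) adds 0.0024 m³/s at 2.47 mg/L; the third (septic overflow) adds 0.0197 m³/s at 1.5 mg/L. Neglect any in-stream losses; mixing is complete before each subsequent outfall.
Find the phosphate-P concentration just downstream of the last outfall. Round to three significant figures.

0.446 mg/L

After outfall 1: Q = 0.1210 + 0.002600 = 0.1236 m³/s; C = (0.1210·0.1300 + 0.002600·5.320)/0.1236 = 0.2392 mg/L.
After outfall 2: Q = 0.1236 + 0.002400 = 0.1260 m³/s; C = (0.1236·0.2392 + 0.002400·2.470)/0.1260 = 0.2817 mg/L.
After outfall 3: Q = 0.1260 + 0.01970 = 0.1457 m³/s; C = (0.1260·0.2817 + 0.01970·1.500)/0.1457 = 0.4464 mg/L.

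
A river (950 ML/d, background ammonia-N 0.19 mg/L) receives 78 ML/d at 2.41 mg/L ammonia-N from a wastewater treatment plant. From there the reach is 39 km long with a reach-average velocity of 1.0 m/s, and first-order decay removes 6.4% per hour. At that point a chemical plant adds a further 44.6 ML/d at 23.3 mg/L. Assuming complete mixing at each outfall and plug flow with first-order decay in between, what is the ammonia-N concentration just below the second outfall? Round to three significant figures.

Mixed concentration C = ΣQC/ΣQ = (950.0·0.1900 + 78.00·2.410) / 1028 = 368.5/1028 = 0.3584 mg/L; combined flow 1028 ML/d.
Travel time t = 39·1000 / 1.0 = 39000 s = 10.83 h.
6.4%/h lost → k = −ln(1 − 0.064) = 0.06614 h⁻¹.
Applying C = C₀e^(−kt): 0.3584 × 0.4885 = 0.1751 mg/L.
Second outfall: C = (1028·0.1751 + 44.60·23.30)/1073 = 1.137 mg/L.

1.14 mg/L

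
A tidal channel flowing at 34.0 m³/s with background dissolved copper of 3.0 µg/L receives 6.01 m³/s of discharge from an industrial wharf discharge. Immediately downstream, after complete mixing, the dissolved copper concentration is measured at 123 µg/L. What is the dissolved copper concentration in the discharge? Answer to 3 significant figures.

802 µg/L

Mass balance: 34.00·3.000 + 6.010·Cₑ = 40.01·123.0
→ Cₑ = (40.01·123.0 − 34.00·3.000) / 6.010 = 801.9 µg/L.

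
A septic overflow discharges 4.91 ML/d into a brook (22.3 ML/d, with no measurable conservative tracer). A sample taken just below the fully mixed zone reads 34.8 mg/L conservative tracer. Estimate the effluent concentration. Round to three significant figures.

193 mg/L

Mass balance: 22.30·0 + 4.910·Cₑ = 27.21·34.80
→ Cₑ = (27.21·34.80 − 22.30·0) / 4.910 = 192.9 mg/L.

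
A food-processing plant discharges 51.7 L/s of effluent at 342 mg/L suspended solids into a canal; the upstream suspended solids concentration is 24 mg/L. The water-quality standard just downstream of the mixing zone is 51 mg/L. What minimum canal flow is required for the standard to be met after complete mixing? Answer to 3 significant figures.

Set C_mix = 51: (Q·24.00 + 51.70·342.0) / (Q + 51.70) = 51
→ Q = 51.70·(342.0 − 51)/(51 − 24.00) = 557.2 L/s.

557 L/s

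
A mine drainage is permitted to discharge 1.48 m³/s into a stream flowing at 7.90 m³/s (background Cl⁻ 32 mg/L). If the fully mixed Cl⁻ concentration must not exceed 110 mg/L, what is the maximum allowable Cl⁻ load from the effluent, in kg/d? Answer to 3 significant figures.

Mass balance at the limit: 7.900·32.00 + 1.480·Cₑ = 9.380·110 → Cₑ = 526.4 mg/L.
Load = 1.480 m³/s × 526.4 g/m³ × 86 400 s/d = 67310 kg/d.

67300 kg/d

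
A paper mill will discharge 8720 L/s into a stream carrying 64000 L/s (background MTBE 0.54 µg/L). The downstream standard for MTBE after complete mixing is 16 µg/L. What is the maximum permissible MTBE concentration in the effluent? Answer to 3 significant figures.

129 µg/L

At the limit, (Qr·Cr + Qe·Cₑ)/(Qr + Qe) = 16:
Cₑ = (72720·16 − 64000·0.5400) / 8720 = 129.5 µg/L.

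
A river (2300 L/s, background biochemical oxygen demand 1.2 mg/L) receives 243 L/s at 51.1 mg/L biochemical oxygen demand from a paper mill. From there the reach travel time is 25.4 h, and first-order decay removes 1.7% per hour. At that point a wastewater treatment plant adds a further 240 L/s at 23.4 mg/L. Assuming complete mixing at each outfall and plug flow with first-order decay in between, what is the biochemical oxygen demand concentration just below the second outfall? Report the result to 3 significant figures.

Mass balance: C = (2300·1.200 + 243.0·51.10) / 2543 = 15180/2543 = 5.968 mg/L; combined flow 2543 L/s.
1.7%/h lost → k = −ln(1 − 0.017) = 0.01715 h⁻¹.
Decay over the reach: 5.968·exp(−kt) = 5.968·0.6469 = 3.861 mg/L.
Second outfall: C = (2543·3.861 + 240.0·23.40)/2783 = 5.546 mg/L.

5.55 mg/L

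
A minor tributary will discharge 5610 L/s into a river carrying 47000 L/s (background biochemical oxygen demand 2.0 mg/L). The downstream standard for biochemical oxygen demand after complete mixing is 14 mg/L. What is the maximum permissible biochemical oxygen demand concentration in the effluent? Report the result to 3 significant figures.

At the limit, (Qr·Cr + Qe·Cₑ)/(Qr + Qe) = 14:
Cₑ = (52610·14 − 47000·2.000) / 5610 = 114.5 mg/L.

115 mg/L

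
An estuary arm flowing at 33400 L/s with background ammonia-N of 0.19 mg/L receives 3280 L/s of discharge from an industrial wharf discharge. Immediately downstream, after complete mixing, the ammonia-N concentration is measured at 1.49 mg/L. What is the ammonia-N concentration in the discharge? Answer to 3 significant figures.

Mass balance: 33400·0.1900 + 3280·Cₑ = 36680·1.490
→ Cₑ = (36680·1.490 − 33400·0.1900) / 3280 = 14.73 mg/L.

14.7 mg/L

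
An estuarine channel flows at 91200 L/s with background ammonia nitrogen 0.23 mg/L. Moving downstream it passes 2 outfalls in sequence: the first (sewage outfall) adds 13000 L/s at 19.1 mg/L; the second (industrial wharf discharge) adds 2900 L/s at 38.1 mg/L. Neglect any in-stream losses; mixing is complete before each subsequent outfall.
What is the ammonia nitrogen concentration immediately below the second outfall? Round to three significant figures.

Below outfall 1: Q → 104200 L/s, C = (91200·0.2300 + 13000·19.10)/104200 = 2.584 mg/L.
Below outfall 2: Q → 107100 L/s, C = (104200·2.584 + 2900·38.10)/107100 = 3.546 mg/L.

3.55 mg/L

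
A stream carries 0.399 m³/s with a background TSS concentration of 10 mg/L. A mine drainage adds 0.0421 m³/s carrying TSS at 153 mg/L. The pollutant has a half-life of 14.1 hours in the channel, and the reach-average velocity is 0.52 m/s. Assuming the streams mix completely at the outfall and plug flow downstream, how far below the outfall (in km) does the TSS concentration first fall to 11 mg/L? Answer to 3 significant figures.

Flow-weighted average: C = (0.3990·10.00 + 0.04210·153.0) / 0.4411 = 10.43/0.4411 = 23.65 mg/L.
Half-life 14.1 h → k = ln 2 / 14.1 = 0.04916 h⁻¹ = 1.180 d⁻¹.
Set 23.65·exp(−k·t) = 11 → t = ln(23.65/11)/k = 56050 s = 15.57 h.
Distance = v·t = 0.52·56050 = 29150 m = 29.15 km.

29.1 km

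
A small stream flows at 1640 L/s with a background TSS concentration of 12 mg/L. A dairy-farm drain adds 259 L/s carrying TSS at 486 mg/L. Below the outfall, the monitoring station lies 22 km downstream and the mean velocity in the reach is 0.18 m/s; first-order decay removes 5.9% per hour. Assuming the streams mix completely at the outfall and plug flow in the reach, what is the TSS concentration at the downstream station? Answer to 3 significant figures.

9.72 mg/L

Mixed concentration C = ΣQC/ΣQ = (1640·12.00 + 259.0·486.0) / 1899 = 145600/1899 = 76.65 mg/L.
Travel time t = 22·1000 / 0.18 = 122200 s = 33.95 h.
5.9%/h lost → k = −ln(1 − 0.059) = 0.06081 h⁻¹.
After decay, C = 76.65 × e^(−kt) = 76.65 × 0.1269 = 9.724 mg/L.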